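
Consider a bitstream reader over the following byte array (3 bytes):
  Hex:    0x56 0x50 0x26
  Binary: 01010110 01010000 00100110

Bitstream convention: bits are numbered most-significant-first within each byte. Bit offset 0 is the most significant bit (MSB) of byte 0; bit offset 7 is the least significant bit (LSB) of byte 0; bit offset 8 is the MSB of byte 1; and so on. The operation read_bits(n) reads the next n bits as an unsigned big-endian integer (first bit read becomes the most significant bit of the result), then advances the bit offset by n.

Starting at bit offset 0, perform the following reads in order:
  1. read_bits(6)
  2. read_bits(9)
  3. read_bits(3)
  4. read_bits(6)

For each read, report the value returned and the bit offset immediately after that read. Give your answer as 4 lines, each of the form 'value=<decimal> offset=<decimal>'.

Answer: value=21 offset=6
value=296 offset=15
value=0 offset=18
value=38 offset=24

Derivation:
Read 1: bits[0:6] width=6 -> value=21 (bin 010101); offset now 6 = byte 0 bit 6; 18 bits remain
Read 2: bits[6:15] width=9 -> value=296 (bin 100101000); offset now 15 = byte 1 bit 7; 9 bits remain
Read 3: bits[15:18] width=3 -> value=0 (bin 000); offset now 18 = byte 2 bit 2; 6 bits remain
Read 4: bits[18:24] width=6 -> value=38 (bin 100110); offset now 24 = byte 3 bit 0; 0 bits remain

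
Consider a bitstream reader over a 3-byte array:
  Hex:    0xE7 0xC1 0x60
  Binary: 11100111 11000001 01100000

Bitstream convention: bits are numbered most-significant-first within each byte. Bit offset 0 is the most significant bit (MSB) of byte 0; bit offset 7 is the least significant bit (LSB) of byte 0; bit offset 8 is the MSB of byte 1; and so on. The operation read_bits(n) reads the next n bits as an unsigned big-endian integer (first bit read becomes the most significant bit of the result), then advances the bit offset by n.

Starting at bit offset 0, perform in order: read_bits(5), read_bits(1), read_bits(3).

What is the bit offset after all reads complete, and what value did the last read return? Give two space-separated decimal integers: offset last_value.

Answer: 9 7

Derivation:
Read 1: bits[0:5] width=5 -> value=28 (bin 11100); offset now 5 = byte 0 bit 5; 19 bits remain
Read 2: bits[5:6] width=1 -> value=1 (bin 1); offset now 6 = byte 0 bit 6; 18 bits remain
Read 3: bits[6:9] width=3 -> value=7 (bin 111); offset now 9 = byte 1 bit 1; 15 bits remain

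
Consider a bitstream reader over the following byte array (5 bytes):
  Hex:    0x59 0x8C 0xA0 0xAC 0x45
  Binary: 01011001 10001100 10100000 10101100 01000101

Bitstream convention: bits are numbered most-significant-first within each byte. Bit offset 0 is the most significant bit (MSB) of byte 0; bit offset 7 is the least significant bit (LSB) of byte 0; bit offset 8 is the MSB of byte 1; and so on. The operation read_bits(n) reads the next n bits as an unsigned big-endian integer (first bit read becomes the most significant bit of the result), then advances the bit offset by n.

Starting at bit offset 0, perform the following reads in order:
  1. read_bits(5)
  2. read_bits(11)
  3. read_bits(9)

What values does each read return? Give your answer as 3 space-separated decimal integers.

Read 1: bits[0:5] width=5 -> value=11 (bin 01011); offset now 5 = byte 0 bit 5; 35 bits remain
Read 2: bits[5:16] width=11 -> value=396 (bin 00110001100); offset now 16 = byte 2 bit 0; 24 bits remain
Read 3: bits[16:25] width=9 -> value=321 (bin 101000001); offset now 25 = byte 3 bit 1; 15 bits remain

Answer: 11 396 321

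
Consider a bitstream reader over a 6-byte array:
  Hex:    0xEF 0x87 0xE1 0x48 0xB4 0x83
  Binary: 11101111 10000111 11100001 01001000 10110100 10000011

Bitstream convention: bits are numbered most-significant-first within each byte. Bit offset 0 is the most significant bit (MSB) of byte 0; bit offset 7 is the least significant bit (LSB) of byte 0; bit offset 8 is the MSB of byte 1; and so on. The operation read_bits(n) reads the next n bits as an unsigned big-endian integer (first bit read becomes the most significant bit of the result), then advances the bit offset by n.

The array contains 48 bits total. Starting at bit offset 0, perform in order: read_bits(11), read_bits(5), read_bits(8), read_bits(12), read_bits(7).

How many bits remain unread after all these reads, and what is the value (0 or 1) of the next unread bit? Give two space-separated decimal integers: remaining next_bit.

Answer: 5 0

Derivation:
Read 1: bits[0:11] width=11 -> value=1916 (bin 11101111100); offset now 11 = byte 1 bit 3; 37 bits remain
Read 2: bits[11:16] width=5 -> value=7 (bin 00111); offset now 16 = byte 2 bit 0; 32 bits remain
Read 3: bits[16:24] width=8 -> value=225 (bin 11100001); offset now 24 = byte 3 bit 0; 24 bits remain
Read 4: bits[24:36] width=12 -> value=1163 (bin 010010001011); offset now 36 = byte 4 bit 4; 12 bits remain
Read 5: bits[36:43] width=7 -> value=36 (bin 0100100); offset now 43 = byte 5 bit 3; 5 bits remain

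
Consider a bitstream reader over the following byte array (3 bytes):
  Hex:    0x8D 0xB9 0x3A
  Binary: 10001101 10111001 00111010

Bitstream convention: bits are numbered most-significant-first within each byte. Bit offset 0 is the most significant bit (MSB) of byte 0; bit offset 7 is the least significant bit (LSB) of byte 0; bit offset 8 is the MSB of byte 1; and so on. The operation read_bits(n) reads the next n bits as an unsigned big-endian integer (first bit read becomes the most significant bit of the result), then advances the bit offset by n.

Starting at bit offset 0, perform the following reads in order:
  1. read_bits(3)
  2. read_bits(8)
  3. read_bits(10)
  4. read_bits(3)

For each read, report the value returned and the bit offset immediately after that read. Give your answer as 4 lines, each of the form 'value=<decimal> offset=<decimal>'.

Read 1: bits[0:3] width=3 -> value=4 (bin 100); offset now 3 = byte 0 bit 3; 21 bits remain
Read 2: bits[3:11] width=8 -> value=109 (bin 01101101); offset now 11 = byte 1 bit 3; 13 bits remain
Read 3: bits[11:21] width=10 -> value=807 (bin 1100100111); offset now 21 = byte 2 bit 5; 3 bits remain
Read 4: bits[21:24] width=3 -> value=2 (bin 010); offset now 24 = byte 3 bit 0; 0 bits remain

Answer: value=4 offset=3
value=109 offset=11
value=807 offset=21
value=2 offset=24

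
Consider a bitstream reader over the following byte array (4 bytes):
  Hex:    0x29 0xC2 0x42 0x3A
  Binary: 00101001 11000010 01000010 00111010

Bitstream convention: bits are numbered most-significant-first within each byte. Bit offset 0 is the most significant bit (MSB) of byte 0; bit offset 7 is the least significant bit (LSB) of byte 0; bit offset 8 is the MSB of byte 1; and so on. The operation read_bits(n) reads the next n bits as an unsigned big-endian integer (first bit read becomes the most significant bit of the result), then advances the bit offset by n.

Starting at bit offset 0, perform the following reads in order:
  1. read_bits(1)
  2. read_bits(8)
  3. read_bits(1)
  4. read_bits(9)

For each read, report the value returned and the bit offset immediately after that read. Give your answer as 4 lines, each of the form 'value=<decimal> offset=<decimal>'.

Read 1: bits[0:1] width=1 -> value=0 (bin 0); offset now 1 = byte 0 bit 1; 31 bits remain
Read 2: bits[1:9] width=8 -> value=83 (bin 01010011); offset now 9 = byte 1 bit 1; 23 bits remain
Read 3: bits[9:10] width=1 -> value=1 (bin 1); offset now 10 = byte 1 bit 2; 22 bits remain
Read 4: bits[10:19] width=9 -> value=18 (bin 000010010); offset now 19 = byte 2 bit 3; 13 bits remain

Answer: value=0 offset=1
value=83 offset=9
value=1 offset=10
value=18 offset=19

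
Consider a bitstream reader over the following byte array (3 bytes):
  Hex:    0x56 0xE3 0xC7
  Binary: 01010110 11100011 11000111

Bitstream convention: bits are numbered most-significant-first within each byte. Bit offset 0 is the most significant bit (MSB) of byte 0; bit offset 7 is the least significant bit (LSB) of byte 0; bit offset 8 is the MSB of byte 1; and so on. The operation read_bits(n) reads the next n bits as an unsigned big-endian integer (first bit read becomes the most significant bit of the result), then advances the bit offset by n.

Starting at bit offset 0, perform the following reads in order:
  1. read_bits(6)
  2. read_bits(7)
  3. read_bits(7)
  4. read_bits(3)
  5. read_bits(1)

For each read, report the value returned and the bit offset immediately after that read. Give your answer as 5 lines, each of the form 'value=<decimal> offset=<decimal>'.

Answer: value=21 offset=6
value=92 offset=13
value=60 offset=20
value=3 offset=23
value=1 offset=24

Derivation:
Read 1: bits[0:6] width=6 -> value=21 (bin 010101); offset now 6 = byte 0 bit 6; 18 bits remain
Read 2: bits[6:13] width=7 -> value=92 (bin 1011100); offset now 13 = byte 1 bit 5; 11 bits remain
Read 3: bits[13:20] width=7 -> value=60 (bin 0111100); offset now 20 = byte 2 bit 4; 4 bits remain
Read 4: bits[20:23] width=3 -> value=3 (bin 011); offset now 23 = byte 2 bit 7; 1 bits remain
Read 5: bits[23:24] width=1 -> value=1 (bin 1); offset now 24 = byte 3 bit 0; 0 bits remain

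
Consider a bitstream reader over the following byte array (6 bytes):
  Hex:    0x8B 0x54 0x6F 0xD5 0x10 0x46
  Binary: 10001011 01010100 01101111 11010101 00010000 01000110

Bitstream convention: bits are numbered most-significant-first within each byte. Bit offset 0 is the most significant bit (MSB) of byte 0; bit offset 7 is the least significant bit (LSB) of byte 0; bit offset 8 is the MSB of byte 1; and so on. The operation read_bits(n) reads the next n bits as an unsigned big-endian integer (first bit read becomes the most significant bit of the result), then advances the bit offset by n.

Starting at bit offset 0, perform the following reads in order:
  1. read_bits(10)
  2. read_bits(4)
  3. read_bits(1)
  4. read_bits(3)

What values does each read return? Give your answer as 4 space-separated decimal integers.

Answer: 557 5 0 1

Derivation:
Read 1: bits[0:10] width=10 -> value=557 (bin 1000101101); offset now 10 = byte 1 bit 2; 38 bits remain
Read 2: bits[10:14] width=4 -> value=5 (bin 0101); offset now 14 = byte 1 bit 6; 34 bits remain
Read 3: bits[14:15] width=1 -> value=0 (bin 0); offset now 15 = byte 1 bit 7; 33 bits remain
Read 4: bits[15:18] width=3 -> value=1 (bin 001); offset now 18 = byte 2 bit 2; 30 bits remain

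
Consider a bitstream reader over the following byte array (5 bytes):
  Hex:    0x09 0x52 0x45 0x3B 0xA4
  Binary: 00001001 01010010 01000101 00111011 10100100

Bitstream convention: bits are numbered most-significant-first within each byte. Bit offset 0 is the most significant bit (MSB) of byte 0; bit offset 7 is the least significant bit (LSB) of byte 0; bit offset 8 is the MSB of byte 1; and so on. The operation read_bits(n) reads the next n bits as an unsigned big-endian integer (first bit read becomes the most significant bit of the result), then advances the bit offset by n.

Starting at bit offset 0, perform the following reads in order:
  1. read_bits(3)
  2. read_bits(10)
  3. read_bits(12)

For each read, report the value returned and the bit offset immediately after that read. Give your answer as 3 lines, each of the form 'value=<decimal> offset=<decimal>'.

Answer: value=0 offset=3
value=298 offset=13
value=1162 offset=25

Derivation:
Read 1: bits[0:3] width=3 -> value=0 (bin 000); offset now 3 = byte 0 bit 3; 37 bits remain
Read 2: bits[3:13] width=10 -> value=298 (bin 0100101010); offset now 13 = byte 1 bit 5; 27 bits remain
Read 3: bits[13:25] width=12 -> value=1162 (bin 010010001010); offset now 25 = byte 3 bit 1; 15 bits remain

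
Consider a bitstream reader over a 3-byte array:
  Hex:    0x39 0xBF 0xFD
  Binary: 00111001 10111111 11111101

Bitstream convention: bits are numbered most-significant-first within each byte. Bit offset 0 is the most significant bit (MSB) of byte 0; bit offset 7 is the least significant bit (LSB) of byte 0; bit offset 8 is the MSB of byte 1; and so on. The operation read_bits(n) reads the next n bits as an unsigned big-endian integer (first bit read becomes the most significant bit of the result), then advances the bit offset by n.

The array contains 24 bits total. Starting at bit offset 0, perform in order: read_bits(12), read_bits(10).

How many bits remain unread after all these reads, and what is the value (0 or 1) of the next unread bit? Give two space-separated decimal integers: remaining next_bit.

Read 1: bits[0:12] width=12 -> value=923 (bin 001110011011); offset now 12 = byte 1 bit 4; 12 bits remain
Read 2: bits[12:22] width=10 -> value=1023 (bin 1111111111); offset now 22 = byte 2 bit 6; 2 bits remain

Answer: 2 0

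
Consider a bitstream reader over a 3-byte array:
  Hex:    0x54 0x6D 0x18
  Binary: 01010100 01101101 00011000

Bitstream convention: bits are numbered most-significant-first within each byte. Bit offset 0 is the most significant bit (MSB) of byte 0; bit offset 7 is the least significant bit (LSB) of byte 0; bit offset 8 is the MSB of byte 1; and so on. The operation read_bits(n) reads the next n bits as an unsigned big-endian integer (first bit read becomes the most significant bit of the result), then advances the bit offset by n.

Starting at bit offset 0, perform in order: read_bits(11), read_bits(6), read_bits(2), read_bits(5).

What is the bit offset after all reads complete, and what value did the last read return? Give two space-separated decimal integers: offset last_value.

Answer: 24 24

Derivation:
Read 1: bits[0:11] width=11 -> value=675 (bin 01010100011); offset now 11 = byte 1 bit 3; 13 bits remain
Read 2: bits[11:17] width=6 -> value=26 (bin 011010); offset now 17 = byte 2 bit 1; 7 bits remain
Read 3: bits[17:19] width=2 -> value=0 (bin 00); offset now 19 = byte 2 bit 3; 5 bits remain
Read 4: bits[19:24] width=5 -> value=24 (bin 11000); offset now 24 = byte 3 bit 0; 0 bits remain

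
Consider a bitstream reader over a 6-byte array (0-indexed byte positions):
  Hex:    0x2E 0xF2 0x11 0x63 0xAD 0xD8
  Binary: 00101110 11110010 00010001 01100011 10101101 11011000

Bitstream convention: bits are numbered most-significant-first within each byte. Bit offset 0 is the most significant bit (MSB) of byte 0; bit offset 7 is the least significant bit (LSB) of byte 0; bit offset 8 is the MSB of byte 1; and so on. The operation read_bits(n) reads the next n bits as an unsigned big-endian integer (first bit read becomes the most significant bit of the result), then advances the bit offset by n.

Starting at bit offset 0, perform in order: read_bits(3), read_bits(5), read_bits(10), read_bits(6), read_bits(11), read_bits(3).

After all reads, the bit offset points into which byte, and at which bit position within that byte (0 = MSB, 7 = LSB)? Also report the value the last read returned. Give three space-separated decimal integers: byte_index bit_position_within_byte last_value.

Answer: 4 6 3

Derivation:
Read 1: bits[0:3] width=3 -> value=1 (bin 001); offset now 3 = byte 0 bit 3; 45 bits remain
Read 2: bits[3:8] width=5 -> value=14 (bin 01110); offset now 8 = byte 1 bit 0; 40 bits remain
Read 3: bits[8:18] width=10 -> value=968 (bin 1111001000); offset now 18 = byte 2 bit 2; 30 bits remain
Read 4: bits[18:24] width=6 -> value=17 (bin 010001); offset now 24 = byte 3 bit 0; 24 bits remain
Read 5: bits[24:35] width=11 -> value=797 (bin 01100011101); offset now 35 = byte 4 bit 3; 13 bits remain
Read 6: bits[35:38] width=3 -> value=3 (bin 011); offset now 38 = byte 4 bit 6; 10 bits remain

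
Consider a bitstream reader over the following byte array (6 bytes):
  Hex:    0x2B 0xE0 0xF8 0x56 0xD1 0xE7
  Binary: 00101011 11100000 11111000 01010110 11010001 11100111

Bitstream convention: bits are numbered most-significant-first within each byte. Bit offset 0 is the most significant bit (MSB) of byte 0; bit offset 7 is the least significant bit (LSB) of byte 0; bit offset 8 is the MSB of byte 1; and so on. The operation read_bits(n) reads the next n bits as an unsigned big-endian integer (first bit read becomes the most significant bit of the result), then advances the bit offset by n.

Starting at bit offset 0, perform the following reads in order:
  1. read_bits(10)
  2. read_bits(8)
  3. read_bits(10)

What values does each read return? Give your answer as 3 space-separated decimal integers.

Read 1: bits[0:10] width=10 -> value=175 (bin 0010101111); offset now 10 = byte 1 bit 2; 38 bits remain
Read 2: bits[10:18] width=8 -> value=131 (bin 10000011); offset now 18 = byte 2 bit 2; 30 bits remain
Read 3: bits[18:28] width=10 -> value=901 (bin 1110000101); offset now 28 = byte 3 bit 4; 20 bits remain

Answer: 175 131 901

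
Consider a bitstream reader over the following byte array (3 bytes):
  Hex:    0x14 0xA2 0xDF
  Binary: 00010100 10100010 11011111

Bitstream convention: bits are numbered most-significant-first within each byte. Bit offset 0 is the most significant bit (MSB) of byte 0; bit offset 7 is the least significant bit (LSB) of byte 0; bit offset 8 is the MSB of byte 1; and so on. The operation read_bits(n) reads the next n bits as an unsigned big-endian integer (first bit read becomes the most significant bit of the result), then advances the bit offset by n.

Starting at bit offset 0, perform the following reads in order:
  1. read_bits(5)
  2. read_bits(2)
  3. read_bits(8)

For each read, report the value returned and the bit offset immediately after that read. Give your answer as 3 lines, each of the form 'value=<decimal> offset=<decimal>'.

Read 1: bits[0:5] width=5 -> value=2 (bin 00010); offset now 5 = byte 0 bit 5; 19 bits remain
Read 2: bits[5:7] width=2 -> value=2 (bin 10); offset now 7 = byte 0 bit 7; 17 bits remain
Read 3: bits[7:15] width=8 -> value=81 (bin 01010001); offset now 15 = byte 1 bit 7; 9 bits remain

Answer: value=2 offset=5
value=2 offset=7
value=81 offset=15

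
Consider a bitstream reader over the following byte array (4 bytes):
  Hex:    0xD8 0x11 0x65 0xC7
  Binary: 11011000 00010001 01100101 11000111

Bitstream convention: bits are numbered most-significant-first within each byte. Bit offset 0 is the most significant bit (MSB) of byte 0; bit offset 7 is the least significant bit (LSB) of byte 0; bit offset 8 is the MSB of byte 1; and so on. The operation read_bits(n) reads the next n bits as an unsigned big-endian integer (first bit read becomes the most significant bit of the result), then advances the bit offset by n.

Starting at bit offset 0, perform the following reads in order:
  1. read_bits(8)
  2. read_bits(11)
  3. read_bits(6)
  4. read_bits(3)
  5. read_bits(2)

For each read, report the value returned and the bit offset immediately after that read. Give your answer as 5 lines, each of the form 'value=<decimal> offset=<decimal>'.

Answer: value=216 offset=8
value=139 offset=19
value=11 offset=25
value=4 offset=28
value=1 offset=30

Derivation:
Read 1: bits[0:8] width=8 -> value=216 (bin 11011000); offset now 8 = byte 1 bit 0; 24 bits remain
Read 2: bits[8:19] width=11 -> value=139 (bin 00010001011); offset now 19 = byte 2 bit 3; 13 bits remain
Read 3: bits[19:25] width=6 -> value=11 (bin 001011); offset now 25 = byte 3 bit 1; 7 bits remain
Read 4: bits[25:28] width=3 -> value=4 (bin 100); offset now 28 = byte 3 bit 4; 4 bits remain
Read 5: bits[28:30] width=2 -> value=1 (bin 01); offset now 30 = byte 3 bit 6; 2 bits remain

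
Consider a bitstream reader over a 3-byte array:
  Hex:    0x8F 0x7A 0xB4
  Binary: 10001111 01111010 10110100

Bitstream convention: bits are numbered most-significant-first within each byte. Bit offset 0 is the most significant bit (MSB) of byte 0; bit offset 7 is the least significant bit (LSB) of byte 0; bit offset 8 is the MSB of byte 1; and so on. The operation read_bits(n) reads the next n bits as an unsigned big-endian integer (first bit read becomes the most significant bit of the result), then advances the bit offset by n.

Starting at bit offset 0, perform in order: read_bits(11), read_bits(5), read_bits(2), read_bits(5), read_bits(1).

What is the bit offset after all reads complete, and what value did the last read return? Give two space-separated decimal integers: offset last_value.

Answer: 24 0

Derivation:
Read 1: bits[0:11] width=11 -> value=1147 (bin 10001111011); offset now 11 = byte 1 bit 3; 13 bits remain
Read 2: bits[11:16] width=5 -> value=26 (bin 11010); offset now 16 = byte 2 bit 0; 8 bits remain
Read 3: bits[16:18] width=2 -> value=2 (bin 10); offset now 18 = byte 2 bit 2; 6 bits remain
Read 4: bits[18:23] width=5 -> value=26 (bin 11010); offset now 23 = byte 2 bit 7; 1 bits remain
Read 5: bits[23:24] width=1 -> value=0 (bin 0); offset now 24 = byte 3 bit 0; 0 bits remain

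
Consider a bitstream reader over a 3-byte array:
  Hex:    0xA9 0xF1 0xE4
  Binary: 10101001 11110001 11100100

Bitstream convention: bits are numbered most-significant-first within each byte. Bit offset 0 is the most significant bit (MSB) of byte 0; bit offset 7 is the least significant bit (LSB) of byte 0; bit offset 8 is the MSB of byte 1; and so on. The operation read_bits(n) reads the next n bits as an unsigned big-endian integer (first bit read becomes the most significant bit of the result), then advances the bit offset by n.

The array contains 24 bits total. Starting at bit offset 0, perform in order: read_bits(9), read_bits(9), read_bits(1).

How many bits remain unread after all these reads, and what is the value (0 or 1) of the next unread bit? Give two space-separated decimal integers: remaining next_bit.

Read 1: bits[0:9] width=9 -> value=339 (bin 101010011); offset now 9 = byte 1 bit 1; 15 bits remain
Read 2: bits[9:18] width=9 -> value=455 (bin 111000111); offset now 18 = byte 2 bit 2; 6 bits remain
Read 3: bits[18:19] width=1 -> value=1 (bin 1); offset now 19 = byte 2 bit 3; 5 bits remain

Answer: 5 0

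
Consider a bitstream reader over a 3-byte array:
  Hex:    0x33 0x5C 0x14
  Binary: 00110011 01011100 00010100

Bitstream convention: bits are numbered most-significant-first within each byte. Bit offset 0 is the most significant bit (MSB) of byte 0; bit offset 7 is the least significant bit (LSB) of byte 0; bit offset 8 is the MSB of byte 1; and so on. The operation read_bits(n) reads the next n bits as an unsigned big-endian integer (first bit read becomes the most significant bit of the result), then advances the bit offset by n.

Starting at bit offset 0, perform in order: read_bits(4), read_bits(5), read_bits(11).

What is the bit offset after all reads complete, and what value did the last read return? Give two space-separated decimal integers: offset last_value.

Answer: 20 1473

Derivation:
Read 1: bits[0:4] width=4 -> value=3 (bin 0011); offset now 4 = byte 0 bit 4; 20 bits remain
Read 2: bits[4:9] width=5 -> value=6 (bin 00110); offset now 9 = byte 1 bit 1; 15 bits remain
Read 3: bits[9:20] width=11 -> value=1473 (bin 10111000001); offset now 20 = byte 2 bit 4; 4 bits remain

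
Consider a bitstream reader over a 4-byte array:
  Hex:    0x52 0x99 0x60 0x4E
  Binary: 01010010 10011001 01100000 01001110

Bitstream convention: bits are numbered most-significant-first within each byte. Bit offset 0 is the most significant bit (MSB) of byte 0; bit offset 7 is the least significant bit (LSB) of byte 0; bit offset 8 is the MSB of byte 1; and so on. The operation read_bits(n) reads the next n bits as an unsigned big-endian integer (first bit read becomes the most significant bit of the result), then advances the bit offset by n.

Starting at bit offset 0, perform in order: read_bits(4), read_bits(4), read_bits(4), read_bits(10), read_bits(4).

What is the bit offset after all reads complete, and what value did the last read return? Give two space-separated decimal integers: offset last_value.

Answer: 26 1

Derivation:
Read 1: bits[0:4] width=4 -> value=5 (bin 0101); offset now 4 = byte 0 bit 4; 28 bits remain
Read 2: bits[4:8] width=4 -> value=2 (bin 0010); offset now 8 = byte 1 bit 0; 24 bits remain
Read 3: bits[8:12] width=4 -> value=9 (bin 1001); offset now 12 = byte 1 bit 4; 20 bits remain
Read 4: bits[12:22] width=10 -> value=600 (bin 1001011000); offset now 22 = byte 2 bit 6; 10 bits remain
Read 5: bits[22:26] width=4 -> value=1 (bin 0001); offset now 26 = byte 3 bit 2; 6 bits remain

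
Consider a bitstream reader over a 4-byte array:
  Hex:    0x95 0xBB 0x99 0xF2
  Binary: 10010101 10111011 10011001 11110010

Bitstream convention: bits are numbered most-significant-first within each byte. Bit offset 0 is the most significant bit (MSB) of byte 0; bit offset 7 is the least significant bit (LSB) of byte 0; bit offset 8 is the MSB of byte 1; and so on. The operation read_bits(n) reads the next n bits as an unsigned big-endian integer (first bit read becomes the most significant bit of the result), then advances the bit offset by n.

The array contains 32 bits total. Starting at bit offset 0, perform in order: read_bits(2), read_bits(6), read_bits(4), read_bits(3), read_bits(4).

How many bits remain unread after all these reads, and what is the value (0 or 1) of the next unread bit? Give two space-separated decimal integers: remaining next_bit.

Read 1: bits[0:2] width=2 -> value=2 (bin 10); offset now 2 = byte 0 bit 2; 30 bits remain
Read 2: bits[2:8] width=6 -> value=21 (bin 010101); offset now 8 = byte 1 bit 0; 24 bits remain
Read 3: bits[8:12] width=4 -> value=11 (bin 1011); offset now 12 = byte 1 bit 4; 20 bits remain
Read 4: bits[12:15] width=3 -> value=5 (bin 101); offset now 15 = byte 1 bit 7; 17 bits remain
Read 5: bits[15:19] width=4 -> value=12 (bin 1100); offset now 19 = byte 2 bit 3; 13 bits remain

Answer: 13 1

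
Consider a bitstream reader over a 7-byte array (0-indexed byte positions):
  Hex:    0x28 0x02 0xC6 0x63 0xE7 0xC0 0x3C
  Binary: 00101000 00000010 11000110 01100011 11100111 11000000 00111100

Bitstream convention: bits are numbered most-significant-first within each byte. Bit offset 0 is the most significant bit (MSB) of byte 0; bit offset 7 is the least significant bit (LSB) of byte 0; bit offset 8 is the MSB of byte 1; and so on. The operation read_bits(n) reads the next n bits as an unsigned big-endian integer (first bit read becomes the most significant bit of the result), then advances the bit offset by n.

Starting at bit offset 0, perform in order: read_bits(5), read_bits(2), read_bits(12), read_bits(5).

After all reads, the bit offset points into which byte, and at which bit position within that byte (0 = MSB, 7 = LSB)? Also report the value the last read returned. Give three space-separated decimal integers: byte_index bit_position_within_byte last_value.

Read 1: bits[0:5] width=5 -> value=5 (bin 00101); offset now 5 = byte 0 bit 5; 51 bits remain
Read 2: bits[5:7] width=2 -> value=0 (bin 00); offset now 7 = byte 0 bit 7; 49 bits remain
Read 3: bits[7:19] width=12 -> value=22 (bin 000000010110); offset now 19 = byte 2 bit 3; 37 bits remain
Read 4: bits[19:24] width=5 -> value=6 (bin 00110); offset now 24 = byte 3 bit 0; 32 bits remain

Answer: 3 0 6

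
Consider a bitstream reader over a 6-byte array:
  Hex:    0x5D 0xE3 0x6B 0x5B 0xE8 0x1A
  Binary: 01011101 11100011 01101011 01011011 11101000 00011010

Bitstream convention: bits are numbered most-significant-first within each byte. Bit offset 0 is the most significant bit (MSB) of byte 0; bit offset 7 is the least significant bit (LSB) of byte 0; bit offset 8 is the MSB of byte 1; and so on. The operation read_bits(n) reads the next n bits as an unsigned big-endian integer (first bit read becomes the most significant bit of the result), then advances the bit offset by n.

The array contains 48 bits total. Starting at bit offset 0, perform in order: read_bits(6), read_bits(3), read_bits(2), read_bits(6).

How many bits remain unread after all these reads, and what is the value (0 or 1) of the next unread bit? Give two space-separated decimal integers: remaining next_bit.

Answer: 31 1

Derivation:
Read 1: bits[0:6] width=6 -> value=23 (bin 010111); offset now 6 = byte 0 bit 6; 42 bits remain
Read 2: bits[6:9] width=3 -> value=3 (bin 011); offset now 9 = byte 1 bit 1; 39 bits remain
Read 3: bits[9:11] width=2 -> value=3 (bin 11); offset now 11 = byte 1 bit 3; 37 bits remain
Read 4: bits[11:17] width=6 -> value=6 (bin 000110); offset now 17 = byte 2 bit 1; 31 bits remain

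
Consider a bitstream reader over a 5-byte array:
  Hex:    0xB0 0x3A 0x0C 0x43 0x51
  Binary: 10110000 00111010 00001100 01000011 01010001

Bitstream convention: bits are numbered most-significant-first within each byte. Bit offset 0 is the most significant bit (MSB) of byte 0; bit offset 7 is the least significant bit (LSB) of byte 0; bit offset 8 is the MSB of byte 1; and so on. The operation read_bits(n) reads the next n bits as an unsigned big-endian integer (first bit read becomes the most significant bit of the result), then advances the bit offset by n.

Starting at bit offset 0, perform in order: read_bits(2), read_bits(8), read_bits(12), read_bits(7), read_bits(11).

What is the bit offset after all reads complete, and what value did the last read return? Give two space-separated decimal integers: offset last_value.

Answer: 40 849

Derivation:
Read 1: bits[0:2] width=2 -> value=2 (bin 10); offset now 2 = byte 0 bit 2; 38 bits remain
Read 2: bits[2:10] width=8 -> value=192 (bin 11000000); offset now 10 = byte 1 bit 2; 30 bits remain
Read 3: bits[10:22] width=12 -> value=3715 (bin 111010000011); offset now 22 = byte 2 bit 6; 18 bits remain
Read 4: bits[22:29] width=7 -> value=8 (bin 0001000); offset now 29 = byte 3 bit 5; 11 bits remain
Read 5: bits[29:40] width=11 -> value=849 (bin 01101010001); offset now 40 = byte 5 bit 0; 0 bits remain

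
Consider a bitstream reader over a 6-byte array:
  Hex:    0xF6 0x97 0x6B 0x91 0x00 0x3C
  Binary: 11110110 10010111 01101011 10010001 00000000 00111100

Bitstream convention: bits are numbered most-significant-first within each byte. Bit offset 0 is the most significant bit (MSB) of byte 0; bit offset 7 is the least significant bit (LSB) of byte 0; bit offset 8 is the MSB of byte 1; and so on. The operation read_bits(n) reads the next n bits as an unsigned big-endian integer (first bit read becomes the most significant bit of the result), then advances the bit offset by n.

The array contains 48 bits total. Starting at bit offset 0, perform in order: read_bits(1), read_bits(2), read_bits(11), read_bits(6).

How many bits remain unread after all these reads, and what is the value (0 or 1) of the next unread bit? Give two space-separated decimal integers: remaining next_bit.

Answer: 28 1

Derivation:
Read 1: bits[0:1] width=1 -> value=1 (bin 1); offset now 1 = byte 0 bit 1; 47 bits remain
Read 2: bits[1:3] width=2 -> value=3 (bin 11); offset now 3 = byte 0 bit 3; 45 bits remain
Read 3: bits[3:14] width=11 -> value=1445 (bin 10110100101); offset now 14 = byte 1 bit 6; 34 bits remain
Read 4: bits[14:20] width=6 -> value=54 (bin 110110); offset now 20 = byte 2 bit 4; 28 bits remain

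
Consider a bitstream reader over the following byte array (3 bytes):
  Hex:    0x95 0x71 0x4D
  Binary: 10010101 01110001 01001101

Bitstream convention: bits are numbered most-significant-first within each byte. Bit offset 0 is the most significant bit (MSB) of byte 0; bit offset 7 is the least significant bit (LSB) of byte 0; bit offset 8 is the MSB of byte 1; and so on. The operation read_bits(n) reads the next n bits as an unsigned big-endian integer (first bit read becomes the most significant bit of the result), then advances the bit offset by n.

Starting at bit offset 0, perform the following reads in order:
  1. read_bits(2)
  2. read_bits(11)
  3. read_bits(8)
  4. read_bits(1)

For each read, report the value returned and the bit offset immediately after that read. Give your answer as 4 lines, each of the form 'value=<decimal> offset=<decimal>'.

Read 1: bits[0:2] width=2 -> value=2 (bin 10); offset now 2 = byte 0 bit 2; 22 bits remain
Read 2: bits[2:13] width=11 -> value=686 (bin 01010101110); offset now 13 = byte 1 bit 5; 11 bits remain
Read 3: bits[13:21] width=8 -> value=41 (bin 00101001); offset now 21 = byte 2 bit 5; 3 bits remain
Read 4: bits[21:22] width=1 -> value=1 (bin 1); offset now 22 = byte 2 bit 6; 2 bits remain

Answer: value=2 offset=2
value=686 offset=13
value=41 offset=21
value=1 offset=22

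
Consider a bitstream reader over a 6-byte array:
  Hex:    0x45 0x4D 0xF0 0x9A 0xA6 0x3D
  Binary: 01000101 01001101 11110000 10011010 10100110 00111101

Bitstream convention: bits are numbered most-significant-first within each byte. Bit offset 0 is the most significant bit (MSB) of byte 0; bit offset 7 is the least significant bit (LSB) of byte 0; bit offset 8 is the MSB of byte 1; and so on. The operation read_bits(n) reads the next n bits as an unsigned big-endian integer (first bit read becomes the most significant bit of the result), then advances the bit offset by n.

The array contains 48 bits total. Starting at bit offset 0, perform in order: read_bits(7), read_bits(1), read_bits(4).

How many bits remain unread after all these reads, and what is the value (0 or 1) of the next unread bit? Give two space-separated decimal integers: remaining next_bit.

Answer: 36 1

Derivation:
Read 1: bits[0:7] width=7 -> value=34 (bin 0100010); offset now 7 = byte 0 bit 7; 41 bits remain
Read 2: bits[7:8] width=1 -> value=1 (bin 1); offset now 8 = byte 1 bit 0; 40 bits remain
Read 3: bits[8:12] width=4 -> value=4 (bin 0100); offset now 12 = byte 1 bit 4; 36 bits remain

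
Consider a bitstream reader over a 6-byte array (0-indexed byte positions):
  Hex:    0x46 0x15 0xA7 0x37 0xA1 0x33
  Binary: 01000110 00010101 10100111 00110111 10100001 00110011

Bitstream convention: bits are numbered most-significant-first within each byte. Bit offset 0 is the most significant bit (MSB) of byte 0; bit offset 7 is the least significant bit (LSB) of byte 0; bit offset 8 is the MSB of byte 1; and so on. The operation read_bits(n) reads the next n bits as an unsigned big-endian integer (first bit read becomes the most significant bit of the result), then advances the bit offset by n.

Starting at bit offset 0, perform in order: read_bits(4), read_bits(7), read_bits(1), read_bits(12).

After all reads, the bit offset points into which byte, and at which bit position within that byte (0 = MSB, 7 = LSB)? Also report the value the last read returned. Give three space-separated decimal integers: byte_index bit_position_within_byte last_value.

Answer: 3 0 1447

Derivation:
Read 1: bits[0:4] width=4 -> value=4 (bin 0100); offset now 4 = byte 0 bit 4; 44 bits remain
Read 2: bits[4:11] width=7 -> value=48 (bin 0110000); offset now 11 = byte 1 bit 3; 37 bits remain
Read 3: bits[11:12] width=1 -> value=1 (bin 1); offset now 12 = byte 1 bit 4; 36 bits remain
Read 4: bits[12:24] width=12 -> value=1447 (bin 010110100111); offset now 24 = byte 3 bit 0; 24 bits remain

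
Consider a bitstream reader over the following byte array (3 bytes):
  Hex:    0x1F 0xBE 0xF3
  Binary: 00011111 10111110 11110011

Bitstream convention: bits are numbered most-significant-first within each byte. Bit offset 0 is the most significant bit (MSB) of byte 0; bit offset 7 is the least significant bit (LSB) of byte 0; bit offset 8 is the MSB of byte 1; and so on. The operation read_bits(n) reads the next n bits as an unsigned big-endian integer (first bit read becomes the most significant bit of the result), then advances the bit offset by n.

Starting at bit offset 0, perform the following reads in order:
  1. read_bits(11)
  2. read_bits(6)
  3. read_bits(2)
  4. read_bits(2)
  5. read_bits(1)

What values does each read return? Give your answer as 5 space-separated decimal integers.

Read 1: bits[0:11] width=11 -> value=253 (bin 00011111101); offset now 11 = byte 1 bit 3; 13 bits remain
Read 2: bits[11:17] width=6 -> value=61 (bin 111101); offset now 17 = byte 2 bit 1; 7 bits remain
Read 3: bits[17:19] width=2 -> value=3 (bin 11); offset now 19 = byte 2 bit 3; 5 bits remain
Read 4: bits[19:21] width=2 -> value=2 (bin 10); offset now 21 = byte 2 bit 5; 3 bits remain
Read 5: bits[21:22] width=1 -> value=0 (bin 0); offset now 22 = byte 2 bit 6; 2 bits remain

Answer: 253 61 3 2 0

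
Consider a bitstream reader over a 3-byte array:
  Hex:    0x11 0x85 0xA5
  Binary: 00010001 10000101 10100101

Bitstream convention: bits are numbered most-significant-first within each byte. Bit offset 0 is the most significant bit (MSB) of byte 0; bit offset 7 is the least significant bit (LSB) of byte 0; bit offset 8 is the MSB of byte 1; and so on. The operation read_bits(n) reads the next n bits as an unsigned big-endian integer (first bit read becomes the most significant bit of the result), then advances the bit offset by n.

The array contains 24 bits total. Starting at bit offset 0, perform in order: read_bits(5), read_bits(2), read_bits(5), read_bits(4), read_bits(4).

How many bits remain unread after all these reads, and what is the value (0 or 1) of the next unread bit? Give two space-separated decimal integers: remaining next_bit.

Answer: 4 0

Derivation:
Read 1: bits[0:5] width=5 -> value=2 (bin 00010); offset now 5 = byte 0 bit 5; 19 bits remain
Read 2: bits[5:7] width=2 -> value=0 (bin 00); offset now 7 = byte 0 bit 7; 17 bits remain
Read 3: bits[7:12] width=5 -> value=24 (bin 11000); offset now 12 = byte 1 bit 4; 12 bits remain
Read 4: bits[12:16] width=4 -> value=5 (bin 0101); offset now 16 = byte 2 bit 0; 8 bits remain
Read 5: bits[16:20] width=4 -> value=10 (bin 1010); offset now 20 = byte 2 bit 4; 4 bits remain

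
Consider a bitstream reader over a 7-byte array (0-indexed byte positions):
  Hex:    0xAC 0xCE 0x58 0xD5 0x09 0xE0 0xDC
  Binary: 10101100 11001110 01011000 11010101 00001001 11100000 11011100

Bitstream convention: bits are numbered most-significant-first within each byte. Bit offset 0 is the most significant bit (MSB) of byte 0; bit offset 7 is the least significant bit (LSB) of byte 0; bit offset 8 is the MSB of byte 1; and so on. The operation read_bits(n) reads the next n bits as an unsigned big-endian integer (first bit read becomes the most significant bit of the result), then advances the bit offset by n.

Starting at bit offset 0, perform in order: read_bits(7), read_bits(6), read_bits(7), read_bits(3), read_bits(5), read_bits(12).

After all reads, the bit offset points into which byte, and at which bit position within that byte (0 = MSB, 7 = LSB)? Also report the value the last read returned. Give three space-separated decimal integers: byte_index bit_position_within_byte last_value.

Read 1: bits[0:7] width=7 -> value=86 (bin 1010110); offset now 7 = byte 0 bit 7; 49 bits remain
Read 2: bits[7:13] width=6 -> value=25 (bin 011001); offset now 13 = byte 1 bit 5; 43 bits remain
Read 3: bits[13:20] width=7 -> value=101 (bin 1100101); offset now 20 = byte 2 bit 4; 36 bits remain
Read 4: bits[20:23] width=3 -> value=4 (bin 100); offset now 23 = byte 2 bit 7; 33 bits remain
Read 5: bits[23:28] width=5 -> value=13 (bin 01101); offset now 28 = byte 3 bit 4; 28 bits remain
Read 6: bits[28:40] width=12 -> value=1289 (bin 010100001001); offset now 40 = byte 5 bit 0; 16 bits remain

Answer: 5 0 1289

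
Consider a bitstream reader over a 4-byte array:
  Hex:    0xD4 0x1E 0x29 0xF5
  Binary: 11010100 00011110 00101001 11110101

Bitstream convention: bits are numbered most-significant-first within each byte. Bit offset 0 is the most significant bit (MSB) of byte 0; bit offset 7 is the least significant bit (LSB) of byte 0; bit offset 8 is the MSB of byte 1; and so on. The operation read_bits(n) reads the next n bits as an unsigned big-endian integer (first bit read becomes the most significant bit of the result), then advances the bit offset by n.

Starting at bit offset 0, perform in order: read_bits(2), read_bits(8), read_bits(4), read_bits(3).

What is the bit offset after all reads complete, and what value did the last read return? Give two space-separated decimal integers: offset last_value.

Read 1: bits[0:2] width=2 -> value=3 (bin 11); offset now 2 = byte 0 bit 2; 30 bits remain
Read 2: bits[2:10] width=8 -> value=80 (bin 01010000); offset now 10 = byte 1 bit 2; 22 bits remain
Read 3: bits[10:14] width=4 -> value=7 (bin 0111); offset now 14 = byte 1 bit 6; 18 bits remain
Read 4: bits[14:17] width=3 -> value=4 (bin 100); offset now 17 = byte 2 bit 1; 15 bits remain

Answer: 17 4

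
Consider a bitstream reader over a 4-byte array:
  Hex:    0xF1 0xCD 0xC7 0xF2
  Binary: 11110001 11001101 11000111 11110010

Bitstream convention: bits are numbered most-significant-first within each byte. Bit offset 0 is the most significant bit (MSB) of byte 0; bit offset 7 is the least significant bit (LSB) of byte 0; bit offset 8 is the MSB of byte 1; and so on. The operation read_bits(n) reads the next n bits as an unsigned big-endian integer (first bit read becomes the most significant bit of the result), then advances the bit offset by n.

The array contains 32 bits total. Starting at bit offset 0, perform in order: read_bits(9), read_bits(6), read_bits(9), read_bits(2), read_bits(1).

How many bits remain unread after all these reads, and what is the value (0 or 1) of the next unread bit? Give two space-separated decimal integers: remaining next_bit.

Read 1: bits[0:9] width=9 -> value=483 (bin 111100011); offset now 9 = byte 1 bit 1; 23 bits remain
Read 2: bits[9:15] width=6 -> value=38 (bin 100110); offset now 15 = byte 1 bit 7; 17 bits remain
Read 3: bits[15:24] width=9 -> value=455 (bin 111000111); offset now 24 = byte 3 bit 0; 8 bits remain
Read 4: bits[24:26] width=2 -> value=3 (bin 11); offset now 26 = byte 3 bit 2; 6 bits remain
Read 5: bits[26:27] width=1 -> value=1 (bin 1); offset now 27 = byte 3 bit 3; 5 bits remain

Answer: 5 1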